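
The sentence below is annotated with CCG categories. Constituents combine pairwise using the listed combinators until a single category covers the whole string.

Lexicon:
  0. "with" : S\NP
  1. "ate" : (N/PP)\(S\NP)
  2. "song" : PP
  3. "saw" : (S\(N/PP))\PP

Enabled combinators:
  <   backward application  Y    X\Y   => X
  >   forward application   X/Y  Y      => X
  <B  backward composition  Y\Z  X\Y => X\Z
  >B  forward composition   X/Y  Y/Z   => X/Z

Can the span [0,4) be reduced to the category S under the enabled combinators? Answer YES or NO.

[0,4] S   <
  [0,2] N/PP   <
    [0,1] "with" : S\NP
    [1,2] "ate" : (N/PP)\(S\NP)
  [2,4] S\(N/PP)   <
    [2,3] "song" : PP
    [3,4] "saw" : (S\(N/PP))\PP

YES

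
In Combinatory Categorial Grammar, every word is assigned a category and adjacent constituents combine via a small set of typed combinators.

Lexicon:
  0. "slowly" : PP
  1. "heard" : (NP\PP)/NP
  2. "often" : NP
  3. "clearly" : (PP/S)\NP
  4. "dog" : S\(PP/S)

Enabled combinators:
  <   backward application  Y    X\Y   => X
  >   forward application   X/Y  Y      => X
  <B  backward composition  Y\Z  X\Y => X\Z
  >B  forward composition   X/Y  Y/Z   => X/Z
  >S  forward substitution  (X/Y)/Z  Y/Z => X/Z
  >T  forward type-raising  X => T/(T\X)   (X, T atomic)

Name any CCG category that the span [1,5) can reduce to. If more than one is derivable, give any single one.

[0,5] S   >
  [0,1] S/(S\PP)   >T
    [0,1] "slowly" : PP
  [1,5] S\PP   <B
    [1,3] NP\PP   >
      [1,2] "heard" : (NP\PP)/NP
      [2,3] "often" : NP
    [3,5] S\NP   <B
      [3,4] "clearly" : (PP/S)\NP
      [4,5] "dog" : S\(PP/S)

S\PP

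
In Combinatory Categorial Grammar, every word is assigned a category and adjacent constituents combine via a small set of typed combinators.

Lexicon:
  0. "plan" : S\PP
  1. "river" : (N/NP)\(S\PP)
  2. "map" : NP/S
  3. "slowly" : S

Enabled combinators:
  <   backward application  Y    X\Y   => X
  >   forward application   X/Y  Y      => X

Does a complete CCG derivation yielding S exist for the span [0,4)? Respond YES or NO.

S\PP (N/NP)\(S\PP) NP/S S
CKY chart[0,4] = {N}; S ∉ chart

NO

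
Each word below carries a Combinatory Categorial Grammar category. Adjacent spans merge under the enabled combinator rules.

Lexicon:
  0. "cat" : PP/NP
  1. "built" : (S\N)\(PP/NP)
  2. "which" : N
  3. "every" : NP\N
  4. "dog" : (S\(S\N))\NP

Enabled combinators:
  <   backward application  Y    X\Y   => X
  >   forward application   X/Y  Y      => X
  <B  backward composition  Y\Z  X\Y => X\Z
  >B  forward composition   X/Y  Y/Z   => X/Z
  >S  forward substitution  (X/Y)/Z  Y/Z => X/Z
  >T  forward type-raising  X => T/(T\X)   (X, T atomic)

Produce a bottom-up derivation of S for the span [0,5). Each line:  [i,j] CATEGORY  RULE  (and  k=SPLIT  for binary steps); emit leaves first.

[0,5] S   <
  [0,2] S\N   <
    [0,1] "cat" : PP/NP
    [1,2] "built" : (S\N)\(PP/NP)
  [2,5] S\(S\N)   <
    [2,4] NP   <
      [2,3] "which" : N
      [3,4] "every" : NP\N
    [4,5] "dog" : (S\(S\N))\NP

[0,1] PP/NP  lex  "cat"
[1,2] (S\N)\(PP/NP)  lex  "built"
[0,2] S\N  <  k=1
[2,3] N  lex  "which"
[3,4] NP\N  lex  "every"
[2,4] NP  <  k=3
[4,5] (S\(S\N))\NP  lex  "dog"
[2,5] S\(S\N)  <  k=4
[0,5] S  <  k=2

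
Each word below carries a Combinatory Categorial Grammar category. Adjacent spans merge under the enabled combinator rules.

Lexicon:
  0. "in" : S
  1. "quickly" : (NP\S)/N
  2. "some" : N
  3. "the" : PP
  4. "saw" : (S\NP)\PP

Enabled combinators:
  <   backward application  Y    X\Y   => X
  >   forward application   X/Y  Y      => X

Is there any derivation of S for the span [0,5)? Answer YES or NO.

[0,5] S   <
  [0,3] NP   <
    [0,1] "in" : S
    [1,3] NP\S   >
      [1,2] "quickly" : (NP\S)/N
      [2,3] "some" : N
  [3,5] S\NP   <
    [3,4] "the" : PP
    [4,5] "saw" : (S\NP)\PP

YES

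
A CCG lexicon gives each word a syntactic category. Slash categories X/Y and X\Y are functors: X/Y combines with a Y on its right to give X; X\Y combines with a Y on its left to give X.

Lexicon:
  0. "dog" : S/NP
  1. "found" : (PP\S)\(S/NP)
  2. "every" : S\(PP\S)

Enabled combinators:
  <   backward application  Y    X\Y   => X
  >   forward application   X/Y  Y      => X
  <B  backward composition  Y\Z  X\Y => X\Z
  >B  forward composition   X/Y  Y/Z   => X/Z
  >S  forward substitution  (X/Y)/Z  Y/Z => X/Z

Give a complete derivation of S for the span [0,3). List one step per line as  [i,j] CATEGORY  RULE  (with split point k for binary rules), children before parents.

[0,3] S   <
  [0,2] PP\S   <
    [0,1] "dog" : S/NP
    [1,2] "found" : (PP\S)\(S/NP)
  [2,3] "every" : S\(PP\S)

[0,1] S/NP  lex  "dog"
[1,2] (PP\S)\(S/NP)  lex  "found"
[0,2] PP\S  <  k=1
[2,3] S\(PP\S)  lex  "every"
[0,3] S  <  k=2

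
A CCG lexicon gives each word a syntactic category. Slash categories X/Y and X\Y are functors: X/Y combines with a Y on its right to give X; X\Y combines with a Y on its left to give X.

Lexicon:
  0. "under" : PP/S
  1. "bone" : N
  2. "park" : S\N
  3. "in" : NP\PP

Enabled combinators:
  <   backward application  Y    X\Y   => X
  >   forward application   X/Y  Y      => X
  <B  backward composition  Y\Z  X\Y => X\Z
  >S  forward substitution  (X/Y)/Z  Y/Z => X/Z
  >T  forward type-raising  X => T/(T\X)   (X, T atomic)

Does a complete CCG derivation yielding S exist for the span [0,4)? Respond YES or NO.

PP/S N S\N NP\PP
CKY chart[0,4] = {N/(N\NP), NP, NP/(NP\NP), PP/(PP\NP), S/(S\NP)}; S ∉ chart

NO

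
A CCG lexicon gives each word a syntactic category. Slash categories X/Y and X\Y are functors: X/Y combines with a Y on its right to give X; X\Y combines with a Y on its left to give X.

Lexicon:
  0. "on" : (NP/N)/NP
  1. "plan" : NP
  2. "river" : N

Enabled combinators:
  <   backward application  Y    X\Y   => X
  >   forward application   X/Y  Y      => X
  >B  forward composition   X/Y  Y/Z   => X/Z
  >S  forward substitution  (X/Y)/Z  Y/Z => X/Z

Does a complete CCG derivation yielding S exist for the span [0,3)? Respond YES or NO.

(NP/N)/NP NP N
CKY chart[0,3] = {NP}; S ∉ chart

NO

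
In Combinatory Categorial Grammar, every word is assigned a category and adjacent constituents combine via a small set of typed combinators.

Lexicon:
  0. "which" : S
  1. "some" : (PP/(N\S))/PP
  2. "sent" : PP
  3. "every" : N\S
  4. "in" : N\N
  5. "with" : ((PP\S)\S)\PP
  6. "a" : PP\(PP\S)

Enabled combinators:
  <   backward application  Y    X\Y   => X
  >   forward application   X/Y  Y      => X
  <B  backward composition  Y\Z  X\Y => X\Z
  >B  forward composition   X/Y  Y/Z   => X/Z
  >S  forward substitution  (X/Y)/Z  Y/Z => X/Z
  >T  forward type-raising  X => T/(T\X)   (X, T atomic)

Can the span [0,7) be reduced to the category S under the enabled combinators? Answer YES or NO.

NO

S (PP/(N\S))/PP PP N\S N\N ((PP\S)\S)\PP PP\(PP\S)
CKY chart[0,7] = {N/(N\PP), NP/(NP\PP), PP, PP/(PP\PP), S/(S\PP)}; S ∉ chart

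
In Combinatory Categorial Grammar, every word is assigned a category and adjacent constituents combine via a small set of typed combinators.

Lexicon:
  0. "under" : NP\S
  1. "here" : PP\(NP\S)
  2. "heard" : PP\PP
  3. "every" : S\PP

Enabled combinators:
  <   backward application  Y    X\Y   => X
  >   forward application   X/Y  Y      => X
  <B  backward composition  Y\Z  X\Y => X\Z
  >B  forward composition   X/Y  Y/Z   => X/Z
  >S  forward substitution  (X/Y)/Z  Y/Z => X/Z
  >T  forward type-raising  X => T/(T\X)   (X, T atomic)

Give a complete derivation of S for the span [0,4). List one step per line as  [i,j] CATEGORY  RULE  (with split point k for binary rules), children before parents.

[0,4] S   <
  [0,2] PP   <
    [0,1] "under" : NP\S
    [1,2] "here" : PP\(NP\S)
  [2,4] S\PP   <B
    [2,3] "heard" : PP\PP
    [3,4] "every" : S\PP

[0,1] NP\S  lex  "under"
[1,2] PP\(NP\S)  lex  "here"
[0,2] PP  <  k=1
[2,3] PP\PP  lex  "heard"
[3,4] S\PP  lex  "every"
[2,4] S\PP  <B  k=3
[0,4] S  <  k=2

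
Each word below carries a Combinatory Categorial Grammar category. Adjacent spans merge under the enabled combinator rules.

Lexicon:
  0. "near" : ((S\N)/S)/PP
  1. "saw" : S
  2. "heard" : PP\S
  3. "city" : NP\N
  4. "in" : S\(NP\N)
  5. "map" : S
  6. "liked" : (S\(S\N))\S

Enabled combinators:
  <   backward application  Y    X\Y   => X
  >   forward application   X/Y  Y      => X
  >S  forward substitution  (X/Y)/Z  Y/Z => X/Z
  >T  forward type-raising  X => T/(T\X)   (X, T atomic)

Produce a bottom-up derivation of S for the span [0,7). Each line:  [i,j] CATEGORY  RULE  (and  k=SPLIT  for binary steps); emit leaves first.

[0,1] ((S\N)/S)/PP  lex  "near"
[1,2] S  lex  "saw"
[2,3] PP\S  lex  "heard"
[1,3] PP  <  k=2
[0,3] (S\N)/S  >  k=1
[3,4] NP\N  lex  "city"
[4,5] S\(NP\N)  lex  "in"
[3,5] S  <  k=4
[0,5] S\N  >  k=3
[5,6] S  lex  "map"
[6,7] (S\(S\N))\S  lex  "liked"
[5,7] S\(S\N)  <  k=6
[0,7] S  <  k=5

[0,7] S   <
  [0,5] S\N   >
    [0,3] (S\N)/S   >
      [0,1] "near" : ((S\N)/S)/PP
      [1,3] PP   <
        [1,2] "saw" : S
        [2,3] "heard" : PP\S
    [3,5] S   <
      [3,4] "city" : NP\N
      [4,5] "in" : S\(NP\N)
  [5,7] S\(S\N)   <
    [5,6] "map" : S
    [6,7] "liked" : (S\(S\N))\S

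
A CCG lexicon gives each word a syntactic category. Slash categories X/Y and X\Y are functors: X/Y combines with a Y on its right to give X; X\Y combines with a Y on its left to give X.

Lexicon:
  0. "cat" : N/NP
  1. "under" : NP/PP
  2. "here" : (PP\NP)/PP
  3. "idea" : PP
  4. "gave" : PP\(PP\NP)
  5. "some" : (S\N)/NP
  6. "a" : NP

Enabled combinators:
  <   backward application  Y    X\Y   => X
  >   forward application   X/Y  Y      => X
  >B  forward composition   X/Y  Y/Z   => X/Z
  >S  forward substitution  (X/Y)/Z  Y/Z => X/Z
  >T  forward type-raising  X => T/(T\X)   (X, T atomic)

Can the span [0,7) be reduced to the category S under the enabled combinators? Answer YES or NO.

[0,7] S   <
  [0,5] N   >
    [0,2] N/PP   >B
      [0,1] "cat" : N/NP
      [1,2] "under" : NP/PP
    [2,5] PP   <
      [2,4] PP\NP   >
        [2,3] "here" : (PP\NP)/PP
        [3,4] "idea" : PP
      [4,5] "gave" : PP\(PP\NP)
  [5,7] S\N   >
    [5,6] "some" : (S\N)/NP
    [6,7] "a" : NP

YES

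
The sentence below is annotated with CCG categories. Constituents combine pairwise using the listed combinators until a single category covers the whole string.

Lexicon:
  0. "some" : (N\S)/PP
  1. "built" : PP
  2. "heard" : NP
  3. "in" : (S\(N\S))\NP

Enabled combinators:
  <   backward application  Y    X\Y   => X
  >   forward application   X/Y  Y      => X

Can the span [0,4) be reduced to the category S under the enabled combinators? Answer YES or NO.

YES

[0,4] S   <
  [0,2] N\S   >
    [0,1] "some" : (N\S)/PP
    [1,2] "built" : PP
  [2,4] S\(N\S)   <
    [2,3] "heard" : NP
    [3,4] "in" : (S\(N\S))\NP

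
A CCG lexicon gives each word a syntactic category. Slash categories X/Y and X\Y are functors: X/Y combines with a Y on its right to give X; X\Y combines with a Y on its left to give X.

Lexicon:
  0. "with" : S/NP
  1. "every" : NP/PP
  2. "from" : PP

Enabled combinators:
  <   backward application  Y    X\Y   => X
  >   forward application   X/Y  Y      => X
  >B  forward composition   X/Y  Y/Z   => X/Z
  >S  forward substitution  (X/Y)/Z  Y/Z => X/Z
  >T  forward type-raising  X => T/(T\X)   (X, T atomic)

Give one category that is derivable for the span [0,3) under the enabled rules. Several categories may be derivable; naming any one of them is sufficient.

S

[0,3] S   >
  [0,1] "with" : S/NP
  [1,3] NP   >
    [1,2] "every" : NP/PP
    [2,3] "from" : PP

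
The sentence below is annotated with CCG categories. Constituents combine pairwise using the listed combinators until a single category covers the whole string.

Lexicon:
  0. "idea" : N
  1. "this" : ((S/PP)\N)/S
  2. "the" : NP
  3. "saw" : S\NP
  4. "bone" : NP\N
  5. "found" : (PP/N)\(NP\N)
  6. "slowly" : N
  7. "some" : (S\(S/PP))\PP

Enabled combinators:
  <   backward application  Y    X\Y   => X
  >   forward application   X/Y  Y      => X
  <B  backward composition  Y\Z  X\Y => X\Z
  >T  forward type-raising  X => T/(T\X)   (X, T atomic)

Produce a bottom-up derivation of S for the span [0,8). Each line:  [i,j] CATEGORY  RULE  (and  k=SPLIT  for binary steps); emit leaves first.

[0,8] S   >
  [0,1] S/(S\N)   >T
    [0,1] "idea" : N
  [1,8] S\N   <B
    [1,4] (S/PP)\N   >
      [1,2] "this" : ((S/PP)\N)/S
      [2,4] S   <
        [2,3] "the" : NP
        [3,4] "saw" : S\NP
    [4,8] S\(S/PP)   <
      [4,7] PP   >
        [4,6] PP/N   <
          [4,5] "bone" : NP\N
          [5,6] "found" : (PP/N)\(NP\N)
        [6,7] "slowly" : N
      [7,8] "some" : (S\(S/PP))\PP

[0,1] N  lex  "idea"
[0,1] S/(S\N)  >T
[1,2] ((S/PP)\N)/S  lex  "this"
[2,3] NP  lex  "the"
[3,4] S\NP  lex  "saw"
[2,4] S  <  k=3
[1,4] (S/PP)\N  >  k=2
[4,5] NP\N  lex  "bone"
[5,6] (PP/N)\(NP\N)  lex  "found"
[4,6] PP/N  <  k=5
[6,7] N  lex  "slowly"
[4,7] PP  >  k=6
[7,8] (S\(S/PP))\PP  lex  "some"
[4,8] S\(S/PP)  <  k=7
[1,8] S\N  <B  k=4
[0,8] S  >  k=1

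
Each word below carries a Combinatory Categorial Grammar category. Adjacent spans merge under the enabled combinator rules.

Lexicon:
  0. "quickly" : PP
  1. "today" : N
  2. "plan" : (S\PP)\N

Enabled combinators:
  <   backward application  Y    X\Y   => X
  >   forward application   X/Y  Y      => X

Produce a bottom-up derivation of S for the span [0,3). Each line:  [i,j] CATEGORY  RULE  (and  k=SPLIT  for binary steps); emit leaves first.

[0,1] PP  lex  "quickly"
[1,2] N  lex  "today"
[2,3] (S\PP)\N  lex  "plan"
[1,3] S\PP  <  k=2
[0,3] S  <  k=1

[0,3] S   <
  [0,1] "quickly" : PP
  [1,3] S\PP   <
    [1,2] "today" : N
    [2,3] "plan" : (S\PP)\N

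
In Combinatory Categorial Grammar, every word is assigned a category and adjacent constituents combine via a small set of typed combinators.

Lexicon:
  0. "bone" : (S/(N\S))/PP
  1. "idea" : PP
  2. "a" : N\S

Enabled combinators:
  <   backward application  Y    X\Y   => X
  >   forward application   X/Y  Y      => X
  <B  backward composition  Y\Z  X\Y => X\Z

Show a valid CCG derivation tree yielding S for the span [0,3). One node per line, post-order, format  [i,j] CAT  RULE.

[0,3] S   >
  [0,2] S/(N\S)   >
    [0,1] "bone" : (S/(N\S))/PP
    [1,2] "idea" : PP
  [2,3] "a" : N\S

[0,1] (S/(N\S))/PP  lex  "bone"
[1,2] PP  lex  "idea"
[0,2] S/(N\S)  >  k=1
[2,3] N\S  lex  "a"
[0,3] S  >  k=2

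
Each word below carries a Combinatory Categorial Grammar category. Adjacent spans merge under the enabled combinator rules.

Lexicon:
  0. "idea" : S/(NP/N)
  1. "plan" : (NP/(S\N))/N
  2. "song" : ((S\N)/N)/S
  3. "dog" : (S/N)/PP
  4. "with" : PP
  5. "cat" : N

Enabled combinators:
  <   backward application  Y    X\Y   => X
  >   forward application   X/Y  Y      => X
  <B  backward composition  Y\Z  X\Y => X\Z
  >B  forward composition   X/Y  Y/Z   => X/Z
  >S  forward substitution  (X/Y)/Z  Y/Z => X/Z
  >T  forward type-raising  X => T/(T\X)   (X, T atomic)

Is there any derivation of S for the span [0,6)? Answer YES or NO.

[0,6] S   >
  [0,1] "idea" : S/(NP/N)
  [1,6] NP/N   >S
    [1,2] "plan" : (NP/(S\N))/N
    [2,6] (S\N)/N   >
      [2,3] "song" : ((S\N)/N)/S
      [3,6] S   >
        [3,5] S/N   >
          [3,4] "dog" : (S/N)/PP
          [4,5] "with" : PP
        [5,6] "cat" : N

YES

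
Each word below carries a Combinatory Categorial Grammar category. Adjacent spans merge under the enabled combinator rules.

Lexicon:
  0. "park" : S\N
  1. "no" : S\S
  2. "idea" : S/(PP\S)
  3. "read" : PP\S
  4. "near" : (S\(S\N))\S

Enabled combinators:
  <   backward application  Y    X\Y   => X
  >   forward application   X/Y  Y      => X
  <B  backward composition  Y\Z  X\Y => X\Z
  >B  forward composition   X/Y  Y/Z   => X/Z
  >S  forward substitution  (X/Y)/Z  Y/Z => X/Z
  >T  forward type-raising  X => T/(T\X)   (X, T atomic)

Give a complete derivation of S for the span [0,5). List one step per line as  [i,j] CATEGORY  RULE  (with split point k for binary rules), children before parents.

[0,1] S\N  lex  "park"
[1,2] S\S  lex  "no"
[0,2] S\N  <B  k=1
[2,3] S/(PP\S)  lex  "idea"
[3,4] PP\S  lex  "read"
[2,4] S  >  k=3
[4,5] (S\(S\N))\S  lex  "near"
[2,5] S\(S\N)  <  k=4
[0,5] S  <  k=2

[0,5] S   <
  [0,2] S\N   <B
    [0,1] "park" : S\N
    [1,2] "no" : S\S
  [2,5] S\(S\N)   <
    [2,4] S   >
      [2,3] "idea" : S/(PP\S)
      [3,4] "read" : PP\S
    [4,5] "near" : (S\(S\N))\S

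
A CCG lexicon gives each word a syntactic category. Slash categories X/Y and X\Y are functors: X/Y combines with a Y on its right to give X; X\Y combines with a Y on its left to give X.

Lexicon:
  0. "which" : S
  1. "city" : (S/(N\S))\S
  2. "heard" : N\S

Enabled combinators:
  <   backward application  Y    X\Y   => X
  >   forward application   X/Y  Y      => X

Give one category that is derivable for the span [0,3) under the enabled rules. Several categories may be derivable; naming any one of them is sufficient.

[0,3] S   >
  [0,2] S/(N\S)   <
    [0,1] "which" : S
    [1,2] "city" : (S/(N\S))\S
  [2,3] "heard" : N\S

S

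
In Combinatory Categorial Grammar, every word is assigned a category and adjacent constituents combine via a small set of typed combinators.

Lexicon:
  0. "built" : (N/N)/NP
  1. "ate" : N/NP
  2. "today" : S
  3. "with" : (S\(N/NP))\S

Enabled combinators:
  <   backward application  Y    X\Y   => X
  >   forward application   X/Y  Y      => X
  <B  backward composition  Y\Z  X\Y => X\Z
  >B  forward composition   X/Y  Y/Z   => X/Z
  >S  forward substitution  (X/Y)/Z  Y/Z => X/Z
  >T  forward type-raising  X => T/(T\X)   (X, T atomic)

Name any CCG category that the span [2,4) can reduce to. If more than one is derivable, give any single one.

S\(N/NP)

[0,4] S   <
  [0,2] N/NP   >S
    [0,1] "built" : (N/N)/NP
    [1,2] "ate" : N/NP
  [2,4] S\(N/NP)   <
    [2,3] "today" : S
    [3,4] "with" : (S\(N/NP))\S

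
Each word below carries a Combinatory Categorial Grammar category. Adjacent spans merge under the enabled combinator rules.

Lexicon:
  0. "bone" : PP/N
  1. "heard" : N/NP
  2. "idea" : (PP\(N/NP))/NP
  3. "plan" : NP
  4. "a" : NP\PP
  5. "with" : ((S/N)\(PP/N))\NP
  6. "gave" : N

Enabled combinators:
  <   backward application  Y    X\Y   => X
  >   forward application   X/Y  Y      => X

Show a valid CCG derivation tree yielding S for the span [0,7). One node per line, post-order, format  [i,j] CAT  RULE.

[0,1] PP/N  lex  "bone"
[1,2] N/NP  lex  "heard"
[2,3] (PP\(N/NP))/NP  lex  "idea"
[3,4] NP  lex  "plan"
[2,4] PP\(N/NP)  >  k=3
[1,4] PP  <  k=2
[4,5] NP\PP  lex  "a"
[1,5] NP  <  k=4
[5,6] ((S/N)\(PP/N))\NP  lex  "with"
[1,6] (S/N)\(PP/N)  <  k=5
[0,6] S/N  <  k=1
[6,7] N  lex  "gave"
[0,7] S  >  k=6

[0,7] S   >
  [0,6] S/N   <
    [0,1] "bone" : PP/N
    [1,6] (S/N)\(PP/N)   <
      [1,5] NP   <
        [1,4] PP   <
          [1,2] "heard" : N/NP
          [2,4] PP\(N/NP)   >
            [2,3] "idea" : (PP\(N/NP))/NP
            [3,4] "plan" : NP
        [4,5] "a" : NP\PP
      [5,6] "with" : ((S/N)\(PP/N))\NP
  [6,7] "gave" : N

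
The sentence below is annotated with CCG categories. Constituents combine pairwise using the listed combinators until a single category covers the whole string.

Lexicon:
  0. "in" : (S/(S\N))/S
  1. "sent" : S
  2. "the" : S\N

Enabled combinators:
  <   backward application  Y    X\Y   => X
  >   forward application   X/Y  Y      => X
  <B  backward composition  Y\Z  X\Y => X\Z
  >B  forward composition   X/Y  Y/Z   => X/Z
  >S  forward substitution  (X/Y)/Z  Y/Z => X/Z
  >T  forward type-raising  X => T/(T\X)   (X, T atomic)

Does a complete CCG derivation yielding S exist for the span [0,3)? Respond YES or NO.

YES

[0,3] S   >
  [0,2] S/(S\N)   >
    [0,1] "in" : (S/(S\N))/S
    [1,2] "sent" : S
  [2,3] "the" : S\N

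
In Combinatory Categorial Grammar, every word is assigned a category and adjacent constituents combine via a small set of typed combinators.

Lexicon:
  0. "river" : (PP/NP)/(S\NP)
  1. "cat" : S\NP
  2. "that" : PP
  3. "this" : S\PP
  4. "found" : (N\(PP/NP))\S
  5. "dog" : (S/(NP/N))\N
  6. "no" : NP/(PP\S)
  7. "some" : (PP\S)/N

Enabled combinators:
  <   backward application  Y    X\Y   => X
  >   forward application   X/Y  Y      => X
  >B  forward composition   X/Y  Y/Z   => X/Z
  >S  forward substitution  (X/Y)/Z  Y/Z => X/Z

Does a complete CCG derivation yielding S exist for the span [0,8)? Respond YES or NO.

YES

[0,8] S   >
  [0,6] S/(NP/N)   <
    [0,5] N   <
      [0,2] PP/NP   >
        [0,1] "river" : (PP/NP)/(S\NP)
        [1,2] "cat" : S\NP
      [2,5] N\(PP/NP)   <
        [2,4] S   <
          [2,3] "that" : PP
          [3,4] "this" : S\PP
        [4,5] "found" : (N\(PP/NP))\S
    [5,6] "dog" : (S/(NP/N))\N
  [6,8] NP/N   >B
    [6,7] "no" : NP/(PP\S)
    [7,8] "some" : (PP\S)/N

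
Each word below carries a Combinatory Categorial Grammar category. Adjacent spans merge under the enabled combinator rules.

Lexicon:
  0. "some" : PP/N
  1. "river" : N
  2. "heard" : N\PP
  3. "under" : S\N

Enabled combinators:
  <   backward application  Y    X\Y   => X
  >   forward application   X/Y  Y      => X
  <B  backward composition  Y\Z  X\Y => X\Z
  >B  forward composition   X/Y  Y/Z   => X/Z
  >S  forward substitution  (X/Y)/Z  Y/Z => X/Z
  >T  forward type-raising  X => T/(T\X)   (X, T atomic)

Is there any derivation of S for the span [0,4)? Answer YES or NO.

[0,4] S   <
  [0,3] N   <
    [0,2] PP   >
      [0,1] "some" : PP/N
      [1,2] "river" : N
    [2,3] "heard" : N\PP
  [3,4] "under" : S\N

YES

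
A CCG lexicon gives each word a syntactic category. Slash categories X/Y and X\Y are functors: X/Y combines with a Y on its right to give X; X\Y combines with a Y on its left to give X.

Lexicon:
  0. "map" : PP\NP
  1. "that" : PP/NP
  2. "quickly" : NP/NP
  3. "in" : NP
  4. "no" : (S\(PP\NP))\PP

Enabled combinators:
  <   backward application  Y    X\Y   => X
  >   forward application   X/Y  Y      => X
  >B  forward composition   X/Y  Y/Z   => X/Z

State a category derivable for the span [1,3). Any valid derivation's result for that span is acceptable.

[0,5] S   <
  [0,1] "map" : PP\NP
  [1,5] S\(PP\NP)   <
    [1,4] PP   >
      [1,3] PP/NP   >B
        [1,2] "that" : PP/NP
        [2,3] "quickly" : NP/NP
      [3,4] "in" : NP
    [4,5] "no" : (S\(PP\NP))\PP

PP/NP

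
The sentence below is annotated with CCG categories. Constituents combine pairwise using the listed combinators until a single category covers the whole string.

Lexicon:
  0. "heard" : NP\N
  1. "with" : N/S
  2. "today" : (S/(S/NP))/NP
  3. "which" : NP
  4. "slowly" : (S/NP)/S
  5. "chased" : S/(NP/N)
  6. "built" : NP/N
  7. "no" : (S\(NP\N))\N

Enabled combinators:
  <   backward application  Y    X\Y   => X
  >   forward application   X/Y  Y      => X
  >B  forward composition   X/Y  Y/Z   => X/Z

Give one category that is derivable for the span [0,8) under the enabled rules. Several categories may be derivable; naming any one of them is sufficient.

S

[0,8] S   <
  [0,1] "heard" : NP\N
  [1,8] S\(NP\N)   <
    [1,7] N   >
      [1,2] "with" : N/S
      [2,7] S   >
        [2,4] S/(S/NP)   >
          [2,3] "today" : (S/(S/NP))/NP
          [3,4] "which" : NP
        [4,7] S/NP   >
          [4,5] "slowly" : (S/NP)/S
          [5,7] S   >
            [5,6] "chased" : S/(NP/N)
            [6,7] "built" : NP/N
    [7,8] "no" : (S\(NP\N))\N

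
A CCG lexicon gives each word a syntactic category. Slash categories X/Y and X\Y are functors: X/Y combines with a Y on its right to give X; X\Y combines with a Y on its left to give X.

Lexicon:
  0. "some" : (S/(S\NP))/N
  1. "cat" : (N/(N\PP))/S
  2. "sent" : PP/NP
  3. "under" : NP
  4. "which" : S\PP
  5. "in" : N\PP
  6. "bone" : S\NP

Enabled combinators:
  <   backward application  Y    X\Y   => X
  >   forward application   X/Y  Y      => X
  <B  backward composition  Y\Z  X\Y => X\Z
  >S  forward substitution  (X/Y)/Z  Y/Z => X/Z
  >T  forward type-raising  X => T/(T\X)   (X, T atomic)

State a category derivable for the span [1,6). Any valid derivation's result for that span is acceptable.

N

[0,7] S   >
  [0,6] S/(S\NP)   >
    [0,1] "some" : (S/(S\NP))/N
    [1,6] N   >
      [1,5] N/(N\PP)   >
        [1,2] "cat" : (N/(N\PP))/S
        [2,5] S   <
          [2,4] PP   >
            [2,3] "sent" : PP/NP
            [3,4] "under" : NP
          [4,5] "which" : S\PP
      [5,6] "in" : N\PP
  [6,7] "bone" : S\NP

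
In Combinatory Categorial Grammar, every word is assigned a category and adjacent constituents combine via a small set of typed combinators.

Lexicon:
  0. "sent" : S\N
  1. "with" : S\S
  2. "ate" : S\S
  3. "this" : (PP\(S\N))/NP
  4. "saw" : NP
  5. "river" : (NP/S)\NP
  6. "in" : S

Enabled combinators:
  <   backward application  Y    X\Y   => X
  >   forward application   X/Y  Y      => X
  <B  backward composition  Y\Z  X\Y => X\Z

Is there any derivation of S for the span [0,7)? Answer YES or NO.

S\N S\S S\S (PP\(S\N))/NP NP (NP/S)\NP S
CKY chart[0,7] = {PP}; S ∉ chart

NO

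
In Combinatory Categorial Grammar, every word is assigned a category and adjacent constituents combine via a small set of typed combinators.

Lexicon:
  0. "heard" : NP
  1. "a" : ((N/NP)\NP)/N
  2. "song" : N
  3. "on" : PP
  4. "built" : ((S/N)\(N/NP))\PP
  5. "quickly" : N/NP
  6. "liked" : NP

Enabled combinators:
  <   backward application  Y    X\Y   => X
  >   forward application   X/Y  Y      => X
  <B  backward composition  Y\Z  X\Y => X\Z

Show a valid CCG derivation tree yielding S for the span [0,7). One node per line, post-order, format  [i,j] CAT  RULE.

[0,7] S   >
  [0,5] S/N   <
    [0,3] N/NP   <
      [0,1] "heard" : NP
      [1,3] (N/NP)\NP   >
        [1,2] "a" : ((N/NP)\NP)/N
        [2,3] "song" : N
    [3,5] (S/N)\(N/NP)   <
      [3,4] "on" : PP
      [4,5] "built" : ((S/N)\(N/NP))\PP
  [5,7] N   >
    [5,6] "quickly" : N/NP
    [6,7] "liked" : NP

[0,1] NP  lex  "heard"
[1,2] ((N/NP)\NP)/N  lex  "a"
[2,3] N  lex  "song"
[1,3] (N/NP)\NP  >  k=2
[0,3] N/NP  <  k=1
[3,4] PP  lex  "on"
[4,5] ((S/N)\(N/NP))\PP  lex  "built"
[3,5] (S/N)\(N/NP)  <  k=4
[0,5] S/N  <  k=3
[5,6] N/NP  lex  "quickly"
[6,7] NP  lex  "liked"
[5,7] N  >  k=6
[0,7] S  >  k=5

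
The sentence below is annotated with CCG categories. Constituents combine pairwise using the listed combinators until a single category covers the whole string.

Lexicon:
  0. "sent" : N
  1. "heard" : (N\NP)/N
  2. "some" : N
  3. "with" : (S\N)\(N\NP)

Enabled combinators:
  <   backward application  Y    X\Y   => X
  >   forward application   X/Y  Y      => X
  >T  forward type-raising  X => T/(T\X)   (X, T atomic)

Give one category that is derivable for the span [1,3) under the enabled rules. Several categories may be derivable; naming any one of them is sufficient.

N\NP

[0,4] S   >
  [0,1] S/(S\N)   >T
    [0,1] "sent" : N
  [1,4] S\N   <
    [1,3] N\NP   >
      [1,2] "heard" : (N\NP)/N
      [2,3] "some" : N
    [3,4] "with" : (S\N)\(N\NP)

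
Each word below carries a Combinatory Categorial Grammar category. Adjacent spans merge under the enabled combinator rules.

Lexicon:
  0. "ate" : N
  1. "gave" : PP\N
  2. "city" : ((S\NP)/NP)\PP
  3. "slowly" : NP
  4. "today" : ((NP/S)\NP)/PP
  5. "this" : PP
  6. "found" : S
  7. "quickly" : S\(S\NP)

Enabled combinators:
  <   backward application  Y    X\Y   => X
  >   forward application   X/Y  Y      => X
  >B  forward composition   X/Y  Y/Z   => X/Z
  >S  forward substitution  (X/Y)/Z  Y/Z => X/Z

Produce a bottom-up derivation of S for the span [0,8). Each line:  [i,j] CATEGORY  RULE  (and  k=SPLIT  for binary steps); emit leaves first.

[0,8] S   <
  [0,7] S\NP   >
    [0,3] (S\NP)/NP   <
      [0,2] PP   <
        [0,1] "ate" : N
        [1,2] "gave" : PP\N
      [2,3] "city" : ((S\NP)/NP)\PP
    [3,7] NP   >
      [3,6] NP/S   <
        [3,4] "slowly" : NP
        [4,6] (NP/S)\NP   >
          [4,5] "today" : ((NP/S)\NP)/PP
          [5,6] "this" : PP
      [6,7] "found" : S
  [7,8] "quickly" : S\(S\NP)

[0,1] N  lex  "ate"
[1,2] PP\N  lex  "gave"
[0,2] PP  <  k=1
[2,3] ((S\NP)/NP)\PP  lex  "city"
[0,3] (S\NP)/NP  <  k=2
[3,4] NP  lex  "slowly"
[4,5] ((NP/S)\NP)/PP  lex  "today"
[5,6] PP  lex  "this"
[4,6] (NP/S)\NP  >  k=5
[3,6] NP/S  <  k=4
[6,7] S  lex  "found"
[3,7] NP  >  k=6
[0,7] S\NP  >  k=3
[7,8] S\(S\NP)  lex  "quickly"
[0,8] S  <  k=7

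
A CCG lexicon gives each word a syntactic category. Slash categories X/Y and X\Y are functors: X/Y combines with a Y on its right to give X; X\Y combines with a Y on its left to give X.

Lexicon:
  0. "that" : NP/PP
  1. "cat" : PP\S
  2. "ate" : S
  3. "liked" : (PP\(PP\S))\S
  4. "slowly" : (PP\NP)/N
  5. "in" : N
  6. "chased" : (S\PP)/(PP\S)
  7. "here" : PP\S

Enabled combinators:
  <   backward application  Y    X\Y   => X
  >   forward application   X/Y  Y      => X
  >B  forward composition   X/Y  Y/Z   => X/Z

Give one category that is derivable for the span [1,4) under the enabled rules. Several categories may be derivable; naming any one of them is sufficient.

PP

[0,8] S   <
  [0,6] PP   <
    [0,4] NP   >
      [0,1] "that" : NP/PP
      [1,4] PP   <
        [1,2] "cat" : PP\S
        [2,4] PP\(PP\S)   <
          [2,3] "ate" : S
          [3,4] "liked" : (PP\(PP\S))\S
    [4,6] PP\NP   >
      [4,5] "slowly" : (PP\NP)/N
      [5,6] "in" : N
  [6,8] S\PP   >
    [6,7] "chased" : (S\PP)/(PP\S)
    [7,8] "here" : PP\S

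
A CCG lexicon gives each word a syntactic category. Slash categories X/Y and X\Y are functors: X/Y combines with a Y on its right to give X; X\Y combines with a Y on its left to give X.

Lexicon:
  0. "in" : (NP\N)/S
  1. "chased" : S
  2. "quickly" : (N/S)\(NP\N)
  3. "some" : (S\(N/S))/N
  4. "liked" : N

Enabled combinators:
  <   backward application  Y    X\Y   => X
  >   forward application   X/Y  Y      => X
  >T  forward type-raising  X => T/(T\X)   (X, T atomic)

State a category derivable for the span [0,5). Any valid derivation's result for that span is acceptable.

[0,5] S   <
  [0,3] N/S   <
    [0,2] NP\N   >
      [0,1] "in" : (NP\N)/S
      [1,2] "chased" : S
    [2,3] "quickly" : (N/S)\(NP\N)
  [3,5] S\(N/S)   >
    [3,4] "some" : (S\(N/S))/N
    [4,5] "liked" : N

S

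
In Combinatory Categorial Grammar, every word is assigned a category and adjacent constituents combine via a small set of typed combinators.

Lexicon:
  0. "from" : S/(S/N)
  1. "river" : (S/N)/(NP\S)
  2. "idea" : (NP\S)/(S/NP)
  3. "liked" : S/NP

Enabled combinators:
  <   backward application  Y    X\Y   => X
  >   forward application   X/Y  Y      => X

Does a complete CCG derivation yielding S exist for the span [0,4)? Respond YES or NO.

YES

[0,4] S   >
  [0,1] "from" : S/(S/N)
  [1,4] S/N   >
    [1,2] "river" : (S/N)/(NP\S)
    [2,4] NP\S   >
      [2,3] "idea" : (NP\S)/(S/NP)
      [3,4] "liked" : S/NP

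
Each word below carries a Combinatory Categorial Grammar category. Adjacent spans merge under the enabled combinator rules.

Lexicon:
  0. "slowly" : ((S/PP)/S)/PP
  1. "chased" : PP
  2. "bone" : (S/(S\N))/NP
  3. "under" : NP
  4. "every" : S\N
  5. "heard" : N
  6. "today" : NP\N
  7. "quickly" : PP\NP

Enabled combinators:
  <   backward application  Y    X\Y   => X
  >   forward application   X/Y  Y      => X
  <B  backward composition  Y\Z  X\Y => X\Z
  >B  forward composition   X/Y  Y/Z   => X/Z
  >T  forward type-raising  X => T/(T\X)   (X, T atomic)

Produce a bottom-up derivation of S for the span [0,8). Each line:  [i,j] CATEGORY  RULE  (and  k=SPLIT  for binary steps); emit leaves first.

[0,1] ((S/PP)/S)/PP  lex  "slowly"
[1,2] PP  lex  "chased"
[0,2] (S/PP)/S  >  k=1
[2,3] (S/(S\N))/NP  lex  "bone"
[3,4] NP  lex  "under"
[2,4] S/(S\N)  >  k=3
[4,5] S\N  lex  "every"
[2,5] S  >  k=4
[0,5] S/PP  >  k=2
[5,6] N  lex  "heard"
[5,6] PP/(PP\N)  >T
[6,7] NP\N  lex  "today"
[7,8] PP\NP  lex  "quickly"
[6,8] PP\N  <B  k=7
[5,8] PP  >  k=6
[0,8] S  >  k=5

[0,8] S   >
  [0,5] S/PP   >
    [0,2] (S/PP)/S   >
      [0,1] "slowly" : ((S/PP)/S)/PP
      [1,2] "chased" : PP
    [2,5] S   >
      [2,4] S/(S\N)   >
        [2,3] "bone" : (S/(S\N))/NP
        [3,4] "under" : NP
      [4,5] "every" : S\N
  [5,8] PP   >
    [5,6] PP/(PP\N)   >T
      [5,6] "heard" : N
    [6,8] PP\N   <B
      [6,7] "today" : NP\N
      [7,8] "quickly" : PP\NP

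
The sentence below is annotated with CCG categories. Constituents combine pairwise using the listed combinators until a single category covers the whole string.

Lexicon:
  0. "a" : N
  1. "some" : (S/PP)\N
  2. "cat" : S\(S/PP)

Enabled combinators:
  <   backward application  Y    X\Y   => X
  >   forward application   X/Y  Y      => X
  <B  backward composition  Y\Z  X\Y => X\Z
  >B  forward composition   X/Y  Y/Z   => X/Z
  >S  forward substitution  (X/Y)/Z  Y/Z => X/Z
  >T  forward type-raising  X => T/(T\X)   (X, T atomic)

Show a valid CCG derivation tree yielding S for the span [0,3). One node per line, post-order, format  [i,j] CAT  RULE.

[0,1] N  lex  "a"
[0,1] S/(S\N)  >T
[1,2] (S/PP)\N  lex  "some"
[2,3] S\(S/PP)  lex  "cat"
[1,3] S\N  <B  k=2
[0,3] S  >  k=1

[0,3] S   >
  [0,1] S/(S\N)   >T
    [0,1] "a" : N
  [1,3] S\N   <B
    [1,2] "some" : (S/PP)\N
    [2,3] "cat" : S\(S/PP)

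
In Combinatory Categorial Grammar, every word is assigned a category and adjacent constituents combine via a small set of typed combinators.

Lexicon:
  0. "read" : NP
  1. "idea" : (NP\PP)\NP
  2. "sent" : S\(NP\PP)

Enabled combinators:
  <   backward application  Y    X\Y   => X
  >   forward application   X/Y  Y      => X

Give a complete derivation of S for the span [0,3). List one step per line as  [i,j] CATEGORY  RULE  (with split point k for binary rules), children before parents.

[0,3] S   <
  [0,2] NP\PP   <
    [0,1] "read" : NP
    [1,2] "idea" : (NP\PP)\NP
  [2,3] "sent" : S\(NP\PP)

[0,1] NP  lex  "read"
[1,2] (NP\PP)\NP  lex  "idea"
[0,2] NP\PP  <  k=1
[2,3] S\(NP\PP)  lex  "sent"
[0,3] S  <  k=2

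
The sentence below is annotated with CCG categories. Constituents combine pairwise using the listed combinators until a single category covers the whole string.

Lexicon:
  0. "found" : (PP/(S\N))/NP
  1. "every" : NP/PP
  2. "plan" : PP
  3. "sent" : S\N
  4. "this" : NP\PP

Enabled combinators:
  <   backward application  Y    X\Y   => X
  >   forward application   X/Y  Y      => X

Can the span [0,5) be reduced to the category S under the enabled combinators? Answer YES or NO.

NO

(PP/(S\N))/NP NP/PP PP S\N NP\PP
CKY chart[0,5] = {NP}; S ∉ chart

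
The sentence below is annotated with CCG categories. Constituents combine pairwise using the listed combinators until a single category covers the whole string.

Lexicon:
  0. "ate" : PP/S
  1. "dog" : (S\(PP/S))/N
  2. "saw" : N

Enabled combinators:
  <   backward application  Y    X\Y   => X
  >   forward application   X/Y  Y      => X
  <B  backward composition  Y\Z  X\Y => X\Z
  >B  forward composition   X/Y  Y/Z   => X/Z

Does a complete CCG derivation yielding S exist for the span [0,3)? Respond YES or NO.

YES

[0,3] S   <
  [0,1] "ate" : PP/S
  [1,3] S\(PP/S)   >
    [1,2] "dog" : (S\(PP/S))/N
    [2,3] "saw" : N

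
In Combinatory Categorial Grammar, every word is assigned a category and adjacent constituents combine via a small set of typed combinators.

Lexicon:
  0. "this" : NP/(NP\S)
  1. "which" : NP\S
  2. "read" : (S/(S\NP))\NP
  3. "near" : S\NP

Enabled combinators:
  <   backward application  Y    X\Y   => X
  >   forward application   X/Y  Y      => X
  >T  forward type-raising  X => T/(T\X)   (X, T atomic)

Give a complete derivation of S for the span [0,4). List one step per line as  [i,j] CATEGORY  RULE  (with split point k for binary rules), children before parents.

[0,1] NP/(NP\S)  lex  "this"
[1,2] NP\S  lex  "which"
[0,2] NP  >  k=1
[2,3] (S/(S\NP))\NP  lex  "read"
[0,3] S/(S\NP)  <  k=2
[3,4] S\NP  lex  "near"
[0,4] S  >  k=3

[0,4] S   >
  [0,3] S/(S\NP)   <
    [0,2] NP   >
      [0,1] "this" : NP/(NP\S)
      [1,2] "which" : NP\S
    [2,3] "read" : (S/(S\NP))\NP
  [3,4] "near" : S\NP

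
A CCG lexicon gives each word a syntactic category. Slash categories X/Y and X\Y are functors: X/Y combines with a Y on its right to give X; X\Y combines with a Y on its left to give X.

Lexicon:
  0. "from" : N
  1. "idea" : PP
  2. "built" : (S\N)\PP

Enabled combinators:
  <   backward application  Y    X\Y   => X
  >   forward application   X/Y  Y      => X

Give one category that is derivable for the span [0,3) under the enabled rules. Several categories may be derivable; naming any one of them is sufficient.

[0,3] S   <
  [0,1] "from" : N
  [1,3] S\N   <
    [1,2] "idea" : PP
    [2,3] "built" : (S\N)\PP

S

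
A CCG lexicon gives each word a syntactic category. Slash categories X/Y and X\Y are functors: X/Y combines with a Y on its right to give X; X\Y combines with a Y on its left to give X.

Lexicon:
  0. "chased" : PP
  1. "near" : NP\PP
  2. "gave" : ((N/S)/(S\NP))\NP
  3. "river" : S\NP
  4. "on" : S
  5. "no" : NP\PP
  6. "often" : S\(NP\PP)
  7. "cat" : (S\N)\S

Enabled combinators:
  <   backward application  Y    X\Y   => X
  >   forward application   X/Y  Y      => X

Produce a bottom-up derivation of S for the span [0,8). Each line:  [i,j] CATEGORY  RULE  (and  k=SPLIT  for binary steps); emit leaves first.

[0,8] S   <
  [0,5] N   >
    [0,4] N/S   >
      [0,3] (N/S)/(S\NP)   <
        [0,2] NP   <
          [0,1] "chased" : PP
          [1,2] "near" : NP\PP
        [2,3] "gave" : ((N/S)/(S\NP))\NP
      [3,4] "river" : S\NP
    [4,5] "on" : S
  [5,8] S\N   <
    [5,7] S   <
      [5,6] "no" : NP\PP
      [6,7] "often" : S\(NP\PP)
    [7,8] "cat" : (S\N)\S

[0,1] PP  lex  "chased"
[1,2] NP\PP  lex  "near"
[0,2] NP  <  k=1
[2,3] ((N/S)/(S\NP))\NP  lex  "gave"
[0,3] (N/S)/(S\NP)  <  k=2
[3,4] S\NP  lex  "river"
[0,4] N/S  >  k=3
[4,5] S  lex  "on"
[0,5] N  >  k=4
[5,6] NP\PP  lex  "no"
[6,7] S\(NP\PP)  lex  "often"
[5,7] S  <  k=6
[7,8] (S\N)\S  lex  "cat"
[5,8] S\N  <  k=7
[0,8] S  <  k=5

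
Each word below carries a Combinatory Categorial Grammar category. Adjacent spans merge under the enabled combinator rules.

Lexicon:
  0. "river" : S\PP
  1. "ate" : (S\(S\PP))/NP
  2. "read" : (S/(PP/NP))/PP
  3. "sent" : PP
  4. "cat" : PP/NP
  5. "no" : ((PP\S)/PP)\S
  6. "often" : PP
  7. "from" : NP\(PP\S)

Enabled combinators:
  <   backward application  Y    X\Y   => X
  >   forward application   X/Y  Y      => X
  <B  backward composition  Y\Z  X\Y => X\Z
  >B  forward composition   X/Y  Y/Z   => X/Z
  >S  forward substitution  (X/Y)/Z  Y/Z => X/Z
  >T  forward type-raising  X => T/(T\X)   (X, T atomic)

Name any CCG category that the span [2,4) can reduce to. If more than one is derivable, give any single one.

S/(PP/NP)

[0,8] S   <
  [0,1] "river" : S\PP
  [1,8] S\(S\PP)   >
    [1,2] "ate" : (S\(S\PP))/NP
    [2,8] NP   <
      [2,7] PP\S   >
        [2,6] (PP\S)/PP   <
          [2,5] S   >
            [2,4] S/(PP/NP)   >
              [2,3] "read" : (S/(PP/NP))/PP
              [3,4] "sent" : PP
            [4,5] "cat" : PP/NP
          [5,6] "no" : ((PP\S)/PP)\S
        [6,7] "often" : PP
      [7,8] "from" : NP\(PP\S)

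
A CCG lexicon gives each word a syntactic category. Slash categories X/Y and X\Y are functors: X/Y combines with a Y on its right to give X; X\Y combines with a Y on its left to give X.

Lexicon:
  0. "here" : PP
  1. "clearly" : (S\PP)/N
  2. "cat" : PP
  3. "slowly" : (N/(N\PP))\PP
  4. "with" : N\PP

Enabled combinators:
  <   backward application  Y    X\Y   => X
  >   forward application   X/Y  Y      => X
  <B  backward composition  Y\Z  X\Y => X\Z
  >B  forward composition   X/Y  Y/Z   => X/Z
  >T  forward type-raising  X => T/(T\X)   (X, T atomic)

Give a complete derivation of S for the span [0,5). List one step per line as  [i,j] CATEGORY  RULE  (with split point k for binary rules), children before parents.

[0,5] S   >
  [0,1] S/(S\PP)   >T
    [0,1] "here" : PP
  [1,5] S\PP   >
    [1,2] "clearly" : (S\PP)/N
    [2,5] N   >
      [2,4] N/(N\PP)   <
        [2,3] "cat" : PP
        [3,4] "slowly" : (N/(N\PP))\PP
      [4,5] "with" : N\PP

[0,1] PP  lex  "here"
[0,1] S/(S\PP)  >T
[1,2] (S\PP)/N  lex  "clearly"
[2,3] PP  lex  "cat"
[3,4] (N/(N\PP))\PP  lex  "slowly"
[2,4] N/(N\PP)  <  k=3
[4,5] N\PP  lex  "with"
[2,5] N  >  k=4
[1,5] S\PP  >  k=2
[0,5] S  >  k=1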